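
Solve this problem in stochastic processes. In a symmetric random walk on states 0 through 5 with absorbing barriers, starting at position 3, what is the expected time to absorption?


For symmetric RW on 0,...,N with absorbing barriers, E(i) = i*(N-i)
E(3) = 3 * 2 = 6

6


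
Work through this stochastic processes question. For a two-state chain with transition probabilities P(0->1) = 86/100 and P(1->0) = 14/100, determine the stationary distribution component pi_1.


Stationary distribution: pi_0 = p10/(p01+p10), pi_1 = p01/(p01+p10)
p01 = 0.8600, p10 = 0.1400
pi_1 = 0.8600

0.8600


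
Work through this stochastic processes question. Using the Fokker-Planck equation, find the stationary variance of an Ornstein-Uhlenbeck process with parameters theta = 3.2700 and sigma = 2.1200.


Stationary variance = sigma^2 / (2*theta)
= 2.1200^2 / (2*3.2700)
= 4.4944 / 6.5400
= 0.6872

0.6872


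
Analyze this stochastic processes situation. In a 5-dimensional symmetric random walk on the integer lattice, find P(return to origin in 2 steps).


P(return in 2 steps) = P(reverse first step) = 1/(2d)
= 1/10
= 0.1000

0.1000


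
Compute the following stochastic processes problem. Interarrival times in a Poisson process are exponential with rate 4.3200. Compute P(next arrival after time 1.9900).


P(X > t) = exp(-lambda * t)
= exp(-4.3200 * 1.9900)
= exp(-8.5968) = 1.8470e-04

1.8470e-04


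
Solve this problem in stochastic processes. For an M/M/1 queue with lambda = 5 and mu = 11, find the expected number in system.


rho = 5/11 = 0.4545
L = rho/(1-rho)
= 0.4545/0.5455
= 0.8333

0.8333


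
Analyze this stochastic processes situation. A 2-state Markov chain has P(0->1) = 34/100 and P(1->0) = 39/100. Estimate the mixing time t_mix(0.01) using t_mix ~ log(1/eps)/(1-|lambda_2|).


lambda_2 = |1 - p01 - p10| = |1 - 0.3400 - 0.3900| = 0.2700
t_mix ~ log(1/eps)/(1 - |lambda_2|)
= log(100)/(1 - 0.2700) = 4.6052/0.7300
= 6.3085

6.3085


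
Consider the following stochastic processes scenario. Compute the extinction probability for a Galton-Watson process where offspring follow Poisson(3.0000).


Since mu = 3.0000 > 1, extinction prob q < 1.
Solve s = exp(mu*(s-1)) iteratively.
q = 0.0595

0.0595


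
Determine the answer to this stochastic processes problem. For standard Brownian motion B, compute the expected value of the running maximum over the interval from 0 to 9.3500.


E(max B(s)) = sqrt(2t/pi)
= sqrt(2*9.3500/pi)
= sqrt(5.9524)
= 2.4398

2.4398


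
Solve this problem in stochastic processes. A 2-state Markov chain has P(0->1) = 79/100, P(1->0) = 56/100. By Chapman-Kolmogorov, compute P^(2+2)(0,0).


P^4 = P^2 * P^2
Computing via matrix multiplication of the transition matrix.
Entry (0,0) of P^4 = 0.4236

0.4236


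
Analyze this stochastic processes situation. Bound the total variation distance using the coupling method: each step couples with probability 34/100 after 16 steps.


TV distance bound <= (1-delta)^n
= (1 - 0.3400)^16
= 0.6600^16
= 0.0013

0.0013


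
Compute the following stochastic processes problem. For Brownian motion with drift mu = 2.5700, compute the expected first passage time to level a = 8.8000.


Expected first passage time = a/mu
= 8.8000/2.5700
= 3.4241

3.4241


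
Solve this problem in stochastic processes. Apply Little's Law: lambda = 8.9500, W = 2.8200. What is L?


Little's Law: L = lambda * W
= 8.9500 * 2.8200
= 25.2390

25.2390


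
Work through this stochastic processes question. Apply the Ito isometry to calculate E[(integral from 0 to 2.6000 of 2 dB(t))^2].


By Ito isometry: E[(int f dB)^2] = int f^2 dt
= 2^2 * 2.6000
= 4 * 2.6000 = 10.4000

10.4000


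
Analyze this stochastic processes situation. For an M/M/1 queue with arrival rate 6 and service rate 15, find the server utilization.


rho = lambda/mu
= 6/15
= 0.4000

0.4000


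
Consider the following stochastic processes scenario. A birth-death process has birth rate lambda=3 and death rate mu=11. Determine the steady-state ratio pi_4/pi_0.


For birth-death process, pi_n/pi_0 = (lambda/mu)^n
= (3/11)^4
= 0.0055

0.0055


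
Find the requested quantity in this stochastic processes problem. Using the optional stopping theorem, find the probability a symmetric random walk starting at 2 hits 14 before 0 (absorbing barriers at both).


By optional stopping theorem: E(M at tau) = M(0) = 2
P(hit 14)*14 + P(hit 0)*0 = 2
P(hit 14) = (2 - 0)/(14 - 0) = 1/7 = 0.1429

0.1429


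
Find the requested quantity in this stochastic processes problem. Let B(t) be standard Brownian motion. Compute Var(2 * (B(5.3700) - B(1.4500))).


Var(alpha*(B(t)-B(s))) = alpha^2 * (t-s)
= 2^2 * (5.3700 - 1.4500)
= 4 * 3.9200
= 15.6800

15.6800


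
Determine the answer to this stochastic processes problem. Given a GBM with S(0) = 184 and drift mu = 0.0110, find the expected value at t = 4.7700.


E[S(t)] = S(0) * exp(mu * t)
= 184 * exp(0.0110 * 4.7700)
= 184 * 1.0539
= 193.9123

193.9123


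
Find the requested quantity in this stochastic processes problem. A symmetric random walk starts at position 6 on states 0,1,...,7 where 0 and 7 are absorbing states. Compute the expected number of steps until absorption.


For symmetric RW on 0,...,N with absorbing barriers, E(i) = i*(N-i)
E(6) = 6 * 1 = 6

6


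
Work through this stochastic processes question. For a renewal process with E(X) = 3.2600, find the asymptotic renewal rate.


Long-run renewal rate = 1/E(X)
= 1/3.2600
= 0.3067

0.3067


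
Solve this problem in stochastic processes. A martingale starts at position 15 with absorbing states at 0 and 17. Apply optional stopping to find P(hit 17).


By optional stopping theorem: E(M at tau) = M(0) = 15
P(hit 17)*17 + P(hit 0)*0 = 15
P(hit 17) = (15 - 0)/(17 - 0) = 15/17 = 0.8824

0.8824


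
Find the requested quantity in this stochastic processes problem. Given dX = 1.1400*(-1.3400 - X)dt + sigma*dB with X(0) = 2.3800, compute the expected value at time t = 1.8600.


E[X(t)] = mu + (X(0) - mu)*exp(-theta*t)
= -1.3400 + (2.3800 - -1.3400)*exp(-1.1400*1.8600)
= -1.3400 + 3.7200 * 0.1200
= -0.8937

-0.8937


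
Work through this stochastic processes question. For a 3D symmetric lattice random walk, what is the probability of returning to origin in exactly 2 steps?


P(return in 2 steps) = P(reverse first step) = 1/(2d)
= 1/6
= 0.1667

0.1667


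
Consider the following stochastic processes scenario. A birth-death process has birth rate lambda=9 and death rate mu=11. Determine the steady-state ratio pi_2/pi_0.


For birth-death process, pi_n/pi_0 = (lambda/mu)^n
= (9/11)^2
= 0.6694

0.6694


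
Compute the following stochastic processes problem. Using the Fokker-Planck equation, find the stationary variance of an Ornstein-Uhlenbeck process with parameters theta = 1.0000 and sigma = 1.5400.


Stationary variance = sigma^2 / (2*theta)
= 1.5400^2 / (2*1.0000)
= 2.3716 / 2.0000
= 1.1858

1.1858


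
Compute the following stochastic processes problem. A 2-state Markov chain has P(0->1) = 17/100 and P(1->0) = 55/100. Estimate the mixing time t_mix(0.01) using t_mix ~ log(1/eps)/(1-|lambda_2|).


lambda_2 = |1 - p01 - p10| = |1 - 0.1700 - 0.5500| = 0.2800
t_mix ~ log(1/eps)/(1 - |lambda_2|)
= log(100)/(1 - 0.2800) = 4.6052/0.7200
= 6.3961

6.3961


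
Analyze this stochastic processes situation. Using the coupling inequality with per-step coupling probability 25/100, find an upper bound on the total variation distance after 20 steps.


TV distance bound <= (1-delta)^n
= (1 - 0.2500)^20
= 0.7500^20
= 0.0032

0.0032


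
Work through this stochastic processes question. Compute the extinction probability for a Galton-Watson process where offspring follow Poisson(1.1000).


Since mu = 1.1000 > 1, extinction prob q < 1.
Solve s = exp(mu*(s-1)) iteratively.
q = 0.8239

0.8239


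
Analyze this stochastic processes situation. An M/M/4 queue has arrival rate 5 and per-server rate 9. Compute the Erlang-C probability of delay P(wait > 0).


a = lambda/mu = 0.5556
rho = a/c = 0.1389
Erlang-C formula applied:
C(c,a) = 0.0026

0.0026


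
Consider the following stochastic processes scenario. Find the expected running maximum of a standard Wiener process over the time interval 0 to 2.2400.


E(max B(s)) = sqrt(2t/pi)
= sqrt(2*2.2400/pi)
= sqrt(1.4260)
= 1.1942

1.1942


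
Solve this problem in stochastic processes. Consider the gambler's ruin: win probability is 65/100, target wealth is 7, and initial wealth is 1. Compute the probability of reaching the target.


Gambler's ruin formula:
r = q/p = 0.3500/0.6500 = 0.5385
P(win) = (1 - r^i)/(1 - r^N)
= (1 - 0.5385^1)/(1 - 0.5385^7)
= 0.4677

0.4677


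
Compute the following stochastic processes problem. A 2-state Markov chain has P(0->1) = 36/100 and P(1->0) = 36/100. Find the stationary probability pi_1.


Stationary distribution: pi_0 = p10/(p01+p10), pi_1 = p01/(p01+p10)
p01 = 0.3600, p10 = 0.3600
pi_1 = 0.5000

0.5000


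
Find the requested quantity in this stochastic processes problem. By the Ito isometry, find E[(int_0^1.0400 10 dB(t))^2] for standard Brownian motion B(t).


By Ito isometry: E[(int f dB)^2] = int f^2 dt
= 10^2 * 1.0400
= 100 * 1.0400 = 104.0000

104.0000


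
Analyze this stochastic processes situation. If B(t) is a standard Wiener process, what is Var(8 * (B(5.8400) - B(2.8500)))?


Var(alpha*(B(t)-B(s))) = alpha^2 * (t-s)
= 8^2 * (5.8400 - 2.8500)
= 64 * 2.9900
= 191.3600

191.3600


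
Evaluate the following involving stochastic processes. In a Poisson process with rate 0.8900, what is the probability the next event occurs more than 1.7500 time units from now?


P(X > t) = exp(-lambda * t)
= exp(-0.8900 * 1.7500)
= exp(-1.5575) = 0.2107

0.2107


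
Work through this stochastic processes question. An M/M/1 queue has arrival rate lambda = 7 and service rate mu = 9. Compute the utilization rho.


rho = lambda/mu
= 7/9
= 0.7778

0.7778


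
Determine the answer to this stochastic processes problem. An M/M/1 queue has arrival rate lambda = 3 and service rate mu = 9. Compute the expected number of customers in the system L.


rho = 3/9 = 0.3333
L = rho/(1-rho)
= 0.3333/0.6667
= 0.5000

0.5000


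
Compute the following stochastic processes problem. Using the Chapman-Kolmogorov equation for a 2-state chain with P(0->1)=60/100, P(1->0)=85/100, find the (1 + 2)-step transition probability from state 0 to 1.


P^3 = P^1 * P^2
Computing via matrix multiplication of the transition matrix.
Entry (0,1) of P^3 = 0.4515

0.4515


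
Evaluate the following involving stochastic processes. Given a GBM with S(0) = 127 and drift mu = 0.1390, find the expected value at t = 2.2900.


E[S(t)] = S(0) * exp(mu * t)
= 127 * exp(0.1390 * 2.2900)
= 127 * 1.3748
= 174.5999

174.5999


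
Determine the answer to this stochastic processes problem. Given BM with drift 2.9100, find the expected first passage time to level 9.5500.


Expected first passage time = a/mu
= 9.5500/2.9100
= 3.2818

3.2818


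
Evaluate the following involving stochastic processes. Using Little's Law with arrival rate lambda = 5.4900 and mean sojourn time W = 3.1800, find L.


Little's Law: L = lambda * W
= 5.4900 * 3.1800
= 17.4582

17.4582


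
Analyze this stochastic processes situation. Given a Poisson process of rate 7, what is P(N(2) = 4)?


P(N(t)=k) = (lambda*t)^k * exp(-lambda*t) / k!
lambda*t = 14
= 14^4 * exp(-14) / 4!
= 38416 * 8.3153e-07 / 24
= 0.0013

0.0013


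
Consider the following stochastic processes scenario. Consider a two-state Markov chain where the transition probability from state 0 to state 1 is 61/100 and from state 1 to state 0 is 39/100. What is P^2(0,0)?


Computing P^2 by matrix multiplication.
P = [[0.3900, 0.6100], [0.3900, 0.6100]]
After raising P to the power 2:
P^2(0,0) = 0.3900

0.3900


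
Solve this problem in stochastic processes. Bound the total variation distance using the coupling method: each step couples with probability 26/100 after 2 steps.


TV distance bound <= (1-delta)^n
= (1 - 0.2600)^2
= 0.7400^2
= 0.5476

0.5476


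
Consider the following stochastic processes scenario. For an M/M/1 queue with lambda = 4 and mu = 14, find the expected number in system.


rho = 4/14 = 0.2857
L = rho/(1-rho)
= 0.2857/0.7143
= 0.4000

0.4000


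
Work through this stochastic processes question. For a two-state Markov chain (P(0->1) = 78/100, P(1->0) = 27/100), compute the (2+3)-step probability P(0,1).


P^5 = P^2 * P^3
Computing via matrix multiplication of the transition matrix.
Entry (0,1) of P^5 = 0.7429

0.7429


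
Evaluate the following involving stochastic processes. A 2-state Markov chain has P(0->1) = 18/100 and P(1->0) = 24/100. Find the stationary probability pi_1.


Stationary distribution: pi_0 = p10/(p01+p10), pi_1 = p01/(p01+p10)
p01 = 0.1800, p10 = 0.2400
pi_1 = 0.4286

0.4286


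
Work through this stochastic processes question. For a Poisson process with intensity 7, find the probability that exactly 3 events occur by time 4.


P(N(t)=k) = (lambda*t)^k * exp(-lambda*t) / k!
lambda*t = 28
= 28^3 * exp(-28) / 3!
= 21952 * 6.9144e-13 / 6
= 2.5297e-09

2.5297e-09


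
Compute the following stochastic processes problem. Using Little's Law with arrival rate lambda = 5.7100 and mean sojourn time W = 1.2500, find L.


Little's Law: L = lambda * W
= 5.7100 * 1.2500
= 7.1375

7.1375


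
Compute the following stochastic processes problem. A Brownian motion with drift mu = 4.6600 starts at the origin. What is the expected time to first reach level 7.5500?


Expected first passage time = a/mu
= 7.5500/4.6600
= 1.6202

1.6202


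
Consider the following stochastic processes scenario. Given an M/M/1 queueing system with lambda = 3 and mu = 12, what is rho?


rho = lambda/mu
= 3/12
= 0.2500

0.2500


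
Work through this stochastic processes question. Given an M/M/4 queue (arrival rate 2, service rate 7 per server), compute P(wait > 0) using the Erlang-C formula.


a = lambda/mu = 0.2857
rho = a/c = 0.0714
Erlang-C formula applied:
C(c,a) = 2.2471e-04

2.2471e-04


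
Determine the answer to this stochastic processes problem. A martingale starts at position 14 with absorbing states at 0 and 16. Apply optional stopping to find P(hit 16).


By optional stopping theorem: E(M at tau) = M(0) = 14
P(hit 16)*16 + P(hit 0)*0 = 14
P(hit 16) = (14 - 0)/(16 - 0) = 7/8 = 0.8750

0.8750


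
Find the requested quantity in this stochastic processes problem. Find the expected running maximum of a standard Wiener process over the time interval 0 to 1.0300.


E(max B(s)) = sqrt(2t/pi)
= sqrt(2*1.0300/pi)
= sqrt(0.6557)
= 0.8098

0.8098


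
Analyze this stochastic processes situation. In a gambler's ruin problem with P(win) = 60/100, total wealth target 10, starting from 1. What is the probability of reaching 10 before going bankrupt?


Gambler's ruin formula:
r = q/p = 0.4000/0.6000 = 0.6667
P(win) = (1 - r^i)/(1 - r^N)
= (1 - 0.6667^1)/(1 - 0.6667^10)
= 0.3392

0.3392


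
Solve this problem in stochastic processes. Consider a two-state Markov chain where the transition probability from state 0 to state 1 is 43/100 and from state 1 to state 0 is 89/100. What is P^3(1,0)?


Computing P^3 by matrix multiplication.
P = [[0.5700, 0.4300], [0.8900, 0.1100]]
After raising P to the power 3:
P^3(1,0) = 0.6963

0.6963


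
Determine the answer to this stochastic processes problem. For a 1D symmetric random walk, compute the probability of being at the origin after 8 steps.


P(S(8) = 0) = C(8,4) / 4^4
= 70 / 256
= 0.2734

0.2734


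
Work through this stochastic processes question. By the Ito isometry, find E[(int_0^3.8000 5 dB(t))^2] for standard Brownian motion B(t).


By Ito isometry: E[(int f dB)^2] = int f^2 dt
= 5^2 * 3.8000
= 25 * 3.8000 = 95.0000

95.0000


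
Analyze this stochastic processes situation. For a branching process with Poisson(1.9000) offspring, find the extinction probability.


Since mu = 1.9000 > 1, extinction prob q < 1.
Solve s = exp(mu*(s-1)) iteratively.
q = 0.2328

0.2328


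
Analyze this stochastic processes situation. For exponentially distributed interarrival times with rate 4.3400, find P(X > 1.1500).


P(X > t) = exp(-lambda * t)
= exp(-4.3400 * 1.1500)
= exp(-4.9910) = 0.0068

0.0068


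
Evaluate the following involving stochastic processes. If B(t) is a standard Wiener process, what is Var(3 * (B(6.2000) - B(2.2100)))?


Var(alpha*(B(t)-B(s))) = alpha^2 * (t-s)
= 3^2 * (6.2000 - 2.2100)
= 9 * 3.9900
= 35.9100

35.9100


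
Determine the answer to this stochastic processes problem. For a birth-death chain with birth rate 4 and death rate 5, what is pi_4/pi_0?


For birth-death process, pi_n/pi_0 = (lambda/mu)^n
= (4/5)^4
= 0.4096

0.4096


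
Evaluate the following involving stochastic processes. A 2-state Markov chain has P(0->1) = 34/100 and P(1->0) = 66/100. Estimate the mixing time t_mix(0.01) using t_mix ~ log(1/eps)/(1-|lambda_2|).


lambda_2 = |1 - p01 - p10| = |1 - 0.3400 - 0.6600| = 1.1102e-16
t_mix ~ log(1/eps)/(1 - |lambda_2|)
= log(100)/(1 - 1.1102e-16) = 4.6052/1.0000
= 4.6052

4.6052


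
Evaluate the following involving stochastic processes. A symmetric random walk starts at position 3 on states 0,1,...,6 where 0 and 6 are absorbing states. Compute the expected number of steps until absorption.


For symmetric RW on 0,...,N with absorbing barriers, E(i) = i*(N-i)
E(3) = 3 * 3 = 9

9


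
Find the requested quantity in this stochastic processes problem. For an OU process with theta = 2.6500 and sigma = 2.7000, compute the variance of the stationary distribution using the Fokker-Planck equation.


Stationary variance = sigma^2 / (2*theta)
= 2.7000^2 / (2*2.6500)
= 7.2900 / 5.3000
= 1.3755

1.3755


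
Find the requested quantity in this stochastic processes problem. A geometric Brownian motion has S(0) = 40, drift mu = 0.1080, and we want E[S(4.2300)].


E[S(t)] = S(0) * exp(mu * t)
= 40 * exp(0.1080 * 4.2300)
= 40 * 1.5791
= 63.1630

63.1630


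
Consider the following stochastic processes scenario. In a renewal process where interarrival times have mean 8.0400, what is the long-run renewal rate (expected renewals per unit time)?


Long-run renewal rate = 1/E(X)
= 1/8.0400
= 0.1244

0.1244


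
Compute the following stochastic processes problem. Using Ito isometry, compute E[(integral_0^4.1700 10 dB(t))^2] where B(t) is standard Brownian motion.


By Ito isometry: E[(int f dB)^2] = int f^2 dt
= 10^2 * 4.1700
= 100 * 4.1700 = 417.0000

417.0000


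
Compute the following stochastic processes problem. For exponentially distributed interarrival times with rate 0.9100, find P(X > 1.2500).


P(X > t) = exp(-lambda * t)
= exp(-0.9100 * 1.2500)
= exp(-1.1375) = 0.3206

0.3206


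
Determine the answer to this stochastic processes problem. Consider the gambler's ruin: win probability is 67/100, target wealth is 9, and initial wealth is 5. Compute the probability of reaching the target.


Gambler's ruin formula:
r = q/p = 0.3300/0.6700 = 0.4925
P(win) = (1 - r^i)/(1 - r^N)
= (1 - 0.4925^5)/(1 - 0.4925^9)
= 0.9727

0.9727


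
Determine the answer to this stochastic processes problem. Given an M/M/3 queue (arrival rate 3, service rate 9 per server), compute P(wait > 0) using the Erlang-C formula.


a = lambda/mu = 0.3333
rho = a/c = 0.1111
Erlang-C formula applied:
C(c,a) = 0.0050

0.0050


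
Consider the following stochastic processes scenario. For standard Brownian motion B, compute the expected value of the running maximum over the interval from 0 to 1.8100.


E(max B(s)) = sqrt(2t/pi)
= sqrt(2*1.8100/pi)
= sqrt(1.1523)
= 1.0734

1.0734


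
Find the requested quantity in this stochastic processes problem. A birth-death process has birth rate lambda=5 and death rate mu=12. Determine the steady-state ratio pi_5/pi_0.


For birth-death process, pi_n/pi_0 = (lambda/mu)^n
= (5/12)^5
= 0.0126

0.0126


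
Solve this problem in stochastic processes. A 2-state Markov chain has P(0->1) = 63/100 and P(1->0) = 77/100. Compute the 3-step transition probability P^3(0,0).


Computing P^3 by matrix multiplication.
P = [[0.3700, 0.6300], [0.7700, 0.2300]]
After raising P to the power 3:
P^3(0,0) = 0.5212

0.5212


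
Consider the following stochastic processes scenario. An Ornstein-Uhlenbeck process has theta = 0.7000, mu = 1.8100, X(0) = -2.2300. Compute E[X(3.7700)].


E[X(t)] = mu + (X(0) - mu)*exp(-theta*t)
= 1.8100 + (-2.2300 - 1.8100)*exp(-0.7000*3.7700)
= 1.8100 + -4.0400 * 0.0714
= 1.5214

1.5214


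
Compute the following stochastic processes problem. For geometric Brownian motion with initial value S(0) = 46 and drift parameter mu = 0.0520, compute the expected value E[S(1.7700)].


E[S(t)] = S(0) * exp(mu * t)
= 46 * exp(0.0520 * 1.7700)
= 46 * 1.0964
= 50.4348

50.4348


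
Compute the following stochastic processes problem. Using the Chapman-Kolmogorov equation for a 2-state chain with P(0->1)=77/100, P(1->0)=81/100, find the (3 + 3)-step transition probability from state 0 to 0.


P^6 = P^3 * P^3
Computing via matrix multiplication of the transition matrix.
Entry (0,0) of P^6 = 0.5312

0.5312


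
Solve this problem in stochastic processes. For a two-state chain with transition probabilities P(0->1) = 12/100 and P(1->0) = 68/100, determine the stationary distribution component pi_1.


Stationary distribution: pi_0 = p10/(p01+p10), pi_1 = p01/(p01+p10)
p01 = 0.1200, p10 = 0.6800
pi_1 = 0.1500

0.1500


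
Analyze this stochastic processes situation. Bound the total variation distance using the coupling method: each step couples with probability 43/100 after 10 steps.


TV distance bound <= (1-delta)^n
= (1 - 0.4300)^10
= 0.5700^10
= 0.0036

0.0036


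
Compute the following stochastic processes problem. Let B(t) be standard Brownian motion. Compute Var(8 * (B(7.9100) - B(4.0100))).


Var(alpha*(B(t)-B(s))) = alpha^2 * (t-s)
= 8^2 * (7.9100 - 4.0100)
= 64 * 3.9000
= 249.6000

249.6000


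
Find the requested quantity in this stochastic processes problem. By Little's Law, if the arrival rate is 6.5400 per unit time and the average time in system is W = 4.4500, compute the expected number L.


Little's Law: L = lambda * W
= 6.5400 * 4.4500
= 29.1030

29.1030


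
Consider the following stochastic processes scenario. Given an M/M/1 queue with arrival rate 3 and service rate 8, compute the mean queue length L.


rho = 3/8 = 0.3750
L = rho/(1-rho)
= 0.3750/0.6250
= 0.6000

0.6000


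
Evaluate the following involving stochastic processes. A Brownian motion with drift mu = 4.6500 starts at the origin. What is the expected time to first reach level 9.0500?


Expected first passage time = a/mu
= 9.0500/4.6500
= 1.9462

1.9462


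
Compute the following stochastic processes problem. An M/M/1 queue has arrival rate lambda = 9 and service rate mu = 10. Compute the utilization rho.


rho = lambda/mu
= 9/10
= 0.9000

0.9000


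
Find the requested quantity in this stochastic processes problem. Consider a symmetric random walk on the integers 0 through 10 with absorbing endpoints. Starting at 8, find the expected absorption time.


For symmetric RW on 0,...,N with absorbing barriers, E(i) = i*(N-i)
E(8) = 8 * 2 = 16

16


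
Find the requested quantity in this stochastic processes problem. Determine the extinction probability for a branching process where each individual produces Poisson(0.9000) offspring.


Since mu = 0.9000 <= 1, extinction probability = 1.

1.0000


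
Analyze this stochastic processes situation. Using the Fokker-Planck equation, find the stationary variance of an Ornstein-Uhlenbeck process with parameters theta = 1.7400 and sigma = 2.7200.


Stationary variance = sigma^2 / (2*theta)
= 2.7200^2 / (2*1.7400)
= 7.3984 / 3.4800
= 2.1260

2.1260


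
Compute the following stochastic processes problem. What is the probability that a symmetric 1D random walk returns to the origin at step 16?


P(S(16) = 0) = C(16,8) / 4^8
= 12870 / 65536
= 0.1964

0.1964


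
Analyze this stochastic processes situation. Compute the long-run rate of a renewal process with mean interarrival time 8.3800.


Long-run renewal rate = 1/E(X)
= 1/8.3800
= 0.1193

0.1193


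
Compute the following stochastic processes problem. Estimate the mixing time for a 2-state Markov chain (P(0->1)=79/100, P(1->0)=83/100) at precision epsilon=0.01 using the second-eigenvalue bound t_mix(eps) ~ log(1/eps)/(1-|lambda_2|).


lambda_2 = |1 - p01 - p10| = |1 - 0.7900 - 0.8300| = 0.6200
t_mix ~ log(1/eps)/(1 - |lambda_2|)
= log(100)/(1 - 0.6200) = 4.6052/0.3800
= 12.1189

12.1189


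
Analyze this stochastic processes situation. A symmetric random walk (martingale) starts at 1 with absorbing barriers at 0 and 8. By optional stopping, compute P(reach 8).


By optional stopping theorem: E(M at tau) = M(0) = 1
P(hit 8)*8 + P(hit 0)*0 = 1
P(hit 8) = (1 - 0)/(8 - 0) = 1/8 = 0.1250

0.1250


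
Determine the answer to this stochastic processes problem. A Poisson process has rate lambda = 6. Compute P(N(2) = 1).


P(N(t)=k) = (lambda*t)^k * exp(-lambda*t) / k!
lambda*t = 12
= 12^1 * exp(-12) / 1!
= 12 * 6.1442e-06 / 1
= 7.3731e-05

7.3731e-05


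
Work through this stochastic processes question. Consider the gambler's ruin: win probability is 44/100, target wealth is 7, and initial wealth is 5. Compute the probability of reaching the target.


Gambler's ruin formula:
r = q/p = 0.5600/0.4400 = 1.2727
P(win) = (1 - r^i)/(1 - r^N)
= (1 - 1.2727^5)/(1 - 1.2727^7)
= 0.5306

0.5306


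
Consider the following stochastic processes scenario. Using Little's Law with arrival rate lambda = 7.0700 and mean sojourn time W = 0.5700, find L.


Little's Law: L = lambda * W
= 7.0700 * 0.5700
= 4.0299

4.0299


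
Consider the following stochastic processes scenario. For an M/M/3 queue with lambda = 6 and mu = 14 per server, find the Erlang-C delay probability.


a = lambda/mu = 0.4286
rho = a/c = 0.1429
Erlang-C formula applied:
C(c,a) = 0.0100

0.0100


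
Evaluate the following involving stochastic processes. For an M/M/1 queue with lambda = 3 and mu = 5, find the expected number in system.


rho = 3/5 = 0.6000
L = rho/(1-rho)
= 0.6000/0.4000
= 1.5000

1.5000


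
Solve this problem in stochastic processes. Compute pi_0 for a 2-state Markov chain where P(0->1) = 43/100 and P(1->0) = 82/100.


Stationary distribution: pi_0 = p10/(p01+p10), pi_1 = p01/(p01+p10)
p01 = 0.4300, p10 = 0.8200
pi_0 = 0.6560

0.6560


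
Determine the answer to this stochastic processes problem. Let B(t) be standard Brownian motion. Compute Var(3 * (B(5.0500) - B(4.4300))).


Var(alpha*(B(t)-B(s))) = alpha^2 * (t-s)
= 3^2 * (5.0500 - 4.4300)
= 9 * 0.6200
= 5.5800

5.5800


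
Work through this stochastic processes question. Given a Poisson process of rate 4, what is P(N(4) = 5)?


P(N(t)=k) = (lambda*t)^k * exp(-lambda*t) / k!
lambda*t = 16
= 16^5 * exp(-16) / 5!
= 1048576 * 1.1254e-07 / 120
= 9.8335e-04

9.8335e-04


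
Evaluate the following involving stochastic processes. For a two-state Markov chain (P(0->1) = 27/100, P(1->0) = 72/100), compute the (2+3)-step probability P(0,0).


P^5 = P^2 * P^3
Computing via matrix multiplication of the transition matrix.
Entry (0,0) of P^5 = 0.7273

0.7273


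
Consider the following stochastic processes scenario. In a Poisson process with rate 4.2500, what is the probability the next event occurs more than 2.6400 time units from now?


P(X > t) = exp(-lambda * t)
= exp(-4.2500 * 2.6400)
= exp(-11.2200) = 1.3403e-05

1.3403e-05


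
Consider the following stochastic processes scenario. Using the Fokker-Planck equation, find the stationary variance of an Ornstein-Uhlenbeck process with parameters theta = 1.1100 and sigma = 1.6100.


Stationary variance = sigma^2 / (2*theta)
= 1.6100^2 / (2*1.1100)
= 2.5921 / 2.2200
= 1.1676

1.1676


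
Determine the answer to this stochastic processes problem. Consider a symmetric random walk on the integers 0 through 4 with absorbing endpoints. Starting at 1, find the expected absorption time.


For symmetric RW on 0,...,N with absorbing barriers, E(i) = i*(N-i)
E(1) = 1 * 3 = 3

3


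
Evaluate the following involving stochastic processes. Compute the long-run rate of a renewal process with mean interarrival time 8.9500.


Long-run renewal rate = 1/E(X)
= 1/8.9500
= 0.1117

0.1117


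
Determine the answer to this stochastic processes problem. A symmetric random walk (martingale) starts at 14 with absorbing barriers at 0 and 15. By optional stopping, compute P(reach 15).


By optional stopping theorem: E(M at tau) = M(0) = 14
P(hit 15)*15 + P(hit 0)*0 = 14
P(hit 15) = (14 - 0)/(15 - 0) = 14/15 = 0.9333

0.9333


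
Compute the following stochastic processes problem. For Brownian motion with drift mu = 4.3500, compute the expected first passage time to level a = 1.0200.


Expected first passage time = a/mu
= 1.0200/4.3500
= 0.2345

0.2345


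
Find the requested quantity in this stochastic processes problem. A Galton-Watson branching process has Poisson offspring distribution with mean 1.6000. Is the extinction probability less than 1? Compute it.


Since mu = 1.6000 > 1, extinction prob q < 1.
Solve s = exp(mu*(s-1)) iteratively.
q = 0.3580

0.3580


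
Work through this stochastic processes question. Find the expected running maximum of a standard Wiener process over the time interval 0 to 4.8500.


E(max B(s)) = sqrt(2t/pi)
= sqrt(2*4.8500/pi)
= sqrt(3.0876)
= 1.7572

1.7572


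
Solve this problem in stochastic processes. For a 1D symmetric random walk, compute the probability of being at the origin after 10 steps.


P(S(10) = 0) = C(10,5) / 4^5
= 252 / 1024
= 0.2461

0.2461


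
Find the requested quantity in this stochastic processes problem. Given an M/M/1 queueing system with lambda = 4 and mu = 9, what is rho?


rho = lambda/mu
= 4/9
= 0.4444

0.4444


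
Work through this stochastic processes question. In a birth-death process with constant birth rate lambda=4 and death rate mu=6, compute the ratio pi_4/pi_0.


For birth-death process, pi_n/pi_0 = (lambda/mu)^n
= (4/6)^4
= 0.1975

0.1975


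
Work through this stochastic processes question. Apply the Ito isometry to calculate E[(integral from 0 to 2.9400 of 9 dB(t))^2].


By Ito isometry: E[(int f dB)^2] = int f^2 dt
= 9^2 * 2.9400
= 81 * 2.9400 = 238.1400

238.1400


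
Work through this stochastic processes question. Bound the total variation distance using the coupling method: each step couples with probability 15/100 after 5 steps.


TV distance bound <= (1-delta)^n
= (1 - 0.1500)^5
= 0.8500^5
= 0.4437

0.4437


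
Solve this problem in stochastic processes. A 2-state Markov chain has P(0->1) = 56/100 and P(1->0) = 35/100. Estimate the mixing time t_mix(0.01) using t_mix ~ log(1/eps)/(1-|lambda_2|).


lambda_2 = |1 - p01 - p10| = |1 - 0.5600 - 0.3500| = 0.0900
t_mix ~ log(1/eps)/(1 - |lambda_2|)
= log(100)/(1 - 0.0900) = 4.6052/0.9100
= 5.0606

5.0606


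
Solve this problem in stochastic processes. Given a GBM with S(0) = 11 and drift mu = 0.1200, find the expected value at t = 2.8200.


E[S(t)] = S(0) * exp(mu * t)
= 11 * exp(0.1200 * 2.8200)
= 11 * 1.4027
= 15.4297

15.4297


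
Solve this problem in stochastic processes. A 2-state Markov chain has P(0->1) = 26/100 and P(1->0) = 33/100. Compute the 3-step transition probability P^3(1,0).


Computing P^3 by matrix multiplication.
P = [[0.7400, 0.2600], [0.3300, 0.6700]]
After raising P to the power 3:
P^3(1,0) = 0.5208

0.5208


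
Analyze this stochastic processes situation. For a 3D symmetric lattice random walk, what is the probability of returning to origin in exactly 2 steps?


P(return in 2 steps) = P(reverse first step) = 1/(2d)
= 1/6
= 0.1667

0.1667


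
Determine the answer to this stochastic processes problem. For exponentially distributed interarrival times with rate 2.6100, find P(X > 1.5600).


P(X > t) = exp(-lambda * t)
= exp(-2.6100 * 1.5600)
= exp(-4.0716) = 0.0171

0.0171


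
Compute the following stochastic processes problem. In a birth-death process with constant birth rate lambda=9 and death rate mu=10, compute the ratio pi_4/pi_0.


For birth-death process, pi_n/pi_0 = (lambda/mu)^n
= (9/10)^4
= 0.6561

0.6561


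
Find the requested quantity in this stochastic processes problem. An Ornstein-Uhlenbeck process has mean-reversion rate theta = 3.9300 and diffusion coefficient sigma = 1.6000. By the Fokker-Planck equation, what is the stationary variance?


Stationary variance = sigma^2 / (2*theta)
= 1.6000^2 / (2*3.9300)
= 2.5600 / 7.8600
= 0.3257

0.3257


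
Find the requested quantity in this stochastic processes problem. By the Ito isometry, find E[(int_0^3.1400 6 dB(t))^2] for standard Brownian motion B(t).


By Ito isometry: E[(int f dB)^2] = int f^2 dt
= 6^2 * 3.1400
= 36 * 3.1400 = 113.0400

113.0400


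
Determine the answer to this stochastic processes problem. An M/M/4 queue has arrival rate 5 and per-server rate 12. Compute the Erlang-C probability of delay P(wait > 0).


a = lambda/mu = 0.4167
rho = a/c = 0.1042
Erlang-C formula applied:
C(c,a) = 9.2417e-04

9.2417e-04


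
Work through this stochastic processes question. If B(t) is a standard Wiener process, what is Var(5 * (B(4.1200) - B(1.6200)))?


Var(alpha*(B(t)-B(s))) = alpha^2 * (t-s)
= 5^2 * (4.1200 - 1.6200)
= 25 * 2.5000
= 62.5000

62.5000


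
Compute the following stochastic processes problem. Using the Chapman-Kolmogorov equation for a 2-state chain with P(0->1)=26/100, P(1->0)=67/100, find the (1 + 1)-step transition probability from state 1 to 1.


P^2 = P^1 * P^1
Computing via matrix multiplication of the transition matrix.
Entry (1,1) of P^2 = 0.2831

0.2831


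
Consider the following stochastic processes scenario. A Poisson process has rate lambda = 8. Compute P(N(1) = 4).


P(N(t)=k) = (lambda*t)^k * exp(-lambda*t) / k!
lambda*t = 8
= 8^4 * exp(-8) / 4!
= 4096 * 3.3546e-04 / 24
= 0.0573

0.0573


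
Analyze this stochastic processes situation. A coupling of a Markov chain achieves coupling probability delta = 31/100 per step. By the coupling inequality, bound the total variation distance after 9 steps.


TV distance bound <= (1-delta)^n
= (1 - 0.3100)^9
= 0.6900^9
= 0.0355

0.0355


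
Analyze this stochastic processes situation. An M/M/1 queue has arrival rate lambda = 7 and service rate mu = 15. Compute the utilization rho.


rho = lambda/mu
= 7/15
= 0.4667

0.4667


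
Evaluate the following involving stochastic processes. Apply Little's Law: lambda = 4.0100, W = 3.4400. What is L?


Little's Law: L = lambda * W
= 4.0100 * 3.4400
= 13.7944

13.7944


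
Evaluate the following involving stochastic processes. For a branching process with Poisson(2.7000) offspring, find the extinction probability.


Since mu = 2.7000 > 1, extinction prob q < 1.
Solve s = exp(mu*(s-1)) iteratively.
q = 0.0844

0.0844


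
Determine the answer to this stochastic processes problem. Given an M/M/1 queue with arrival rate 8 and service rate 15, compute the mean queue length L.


rho = 8/15 = 0.5333
L = rho/(1-rho)
= 0.5333/0.4667
= 1.1429

1.1429


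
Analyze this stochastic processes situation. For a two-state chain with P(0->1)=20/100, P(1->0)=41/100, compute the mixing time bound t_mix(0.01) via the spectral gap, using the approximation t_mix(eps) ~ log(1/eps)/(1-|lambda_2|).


lambda_2 = |1 - p01 - p10| = |1 - 0.2000 - 0.4100| = 0.3900
t_mix ~ log(1/eps)/(1 - |lambda_2|)
= log(100)/(1 - 0.3900) = 4.6052/0.6100
= 7.5495

7.5495


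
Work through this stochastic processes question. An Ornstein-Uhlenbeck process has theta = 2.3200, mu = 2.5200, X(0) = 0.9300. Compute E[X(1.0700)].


E[X(t)] = mu + (X(0) - mu)*exp(-theta*t)
= 2.5200 + (0.9300 - 2.5200)*exp(-2.3200*1.0700)
= 2.5200 + -1.5900 * 0.0835
= 2.3872

2.3872


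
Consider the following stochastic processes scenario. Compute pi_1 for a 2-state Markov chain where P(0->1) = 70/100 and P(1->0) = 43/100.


Stationary distribution: pi_0 = p10/(p01+p10), pi_1 = p01/(p01+p10)
p01 = 0.7000, p10 = 0.4300
pi_1 = 0.6195

0.6195


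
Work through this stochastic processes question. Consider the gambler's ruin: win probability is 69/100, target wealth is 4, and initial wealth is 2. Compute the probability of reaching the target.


Gambler's ruin formula:
r = q/p = 0.3100/0.6900 = 0.4493
P(win) = (1 - r^i)/(1 - r^N)
= (1 - 0.4493^2)/(1 - 0.4493^4)
= 0.8321

0.8321


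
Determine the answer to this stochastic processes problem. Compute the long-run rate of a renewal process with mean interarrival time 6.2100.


Long-run renewal rate = 1/E(X)
= 1/6.2100
= 0.1610

0.1610


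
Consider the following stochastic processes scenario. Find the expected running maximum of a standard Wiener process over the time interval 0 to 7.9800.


E(max B(s)) = sqrt(2t/pi)
= sqrt(2*7.9800/pi)
= sqrt(5.0802)
= 2.2539

2.2539


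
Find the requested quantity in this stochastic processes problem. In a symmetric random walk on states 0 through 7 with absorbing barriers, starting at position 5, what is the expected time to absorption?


For symmetric RW on 0,...,N with absorbing barriers, E(i) = i*(N-i)
E(5) = 5 * 2 = 10

10


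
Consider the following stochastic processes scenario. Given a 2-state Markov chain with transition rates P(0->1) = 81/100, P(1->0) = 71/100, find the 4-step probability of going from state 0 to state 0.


Computing P^4 by matrix multiplication.
P = [[0.1900, 0.8100], [0.7100, 0.2900]]
After raising P to the power 4:
P^4(0,0) = 0.5061

0.5061


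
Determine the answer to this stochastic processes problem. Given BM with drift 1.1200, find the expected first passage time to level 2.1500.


Expected first passage time = a/mu
= 2.1500/1.1200
= 1.9196

1.9196


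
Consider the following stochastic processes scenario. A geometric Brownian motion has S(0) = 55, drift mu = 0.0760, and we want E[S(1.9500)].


E[S(t)] = S(0) * exp(mu * t)
= 55 * exp(0.0760 * 1.9500)
= 55 * 1.1597
= 63.7860

63.7860


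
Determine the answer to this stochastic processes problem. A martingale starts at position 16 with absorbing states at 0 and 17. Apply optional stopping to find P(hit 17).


By optional stopping theorem: E(M at tau) = M(0) = 16
P(hit 17)*17 + P(hit 0)*0 = 16
P(hit 17) = (16 - 0)/(17 - 0) = 16/17 = 0.9412

0.9412


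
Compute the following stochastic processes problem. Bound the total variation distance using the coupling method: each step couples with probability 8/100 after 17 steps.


TV distance bound <= (1-delta)^n
= (1 - 0.0800)^17
= 0.9200^17
= 0.2423

0.2423


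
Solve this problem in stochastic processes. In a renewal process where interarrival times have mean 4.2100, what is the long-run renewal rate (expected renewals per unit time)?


Long-run renewal rate = 1/E(X)
= 1/4.2100
= 0.2375

0.2375


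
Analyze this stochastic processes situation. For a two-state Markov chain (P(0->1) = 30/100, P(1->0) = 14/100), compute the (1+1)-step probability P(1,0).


P^2 = P^1 * P^1
Computing via matrix multiplication of the transition matrix.
Entry (1,0) of P^2 = 0.2184

0.2184


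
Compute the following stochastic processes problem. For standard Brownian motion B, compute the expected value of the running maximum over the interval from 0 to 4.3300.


E(max B(s)) = sqrt(2t/pi)
= sqrt(2*4.3300/pi)
= sqrt(2.7566)
= 1.6603

1.6603


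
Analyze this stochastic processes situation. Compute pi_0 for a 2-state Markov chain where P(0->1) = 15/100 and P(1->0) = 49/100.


Stationary distribution: pi_0 = p10/(p01+p10), pi_1 = p01/(p01+p10)
p01 = 0.1500, p10 = 0.4900
pi_0 = 0.7656

0.7656
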